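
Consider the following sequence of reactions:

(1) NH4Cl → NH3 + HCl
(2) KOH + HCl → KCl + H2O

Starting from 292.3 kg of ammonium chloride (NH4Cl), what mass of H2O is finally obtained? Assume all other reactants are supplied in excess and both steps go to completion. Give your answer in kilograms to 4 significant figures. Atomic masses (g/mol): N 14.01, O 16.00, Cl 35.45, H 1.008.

98.45 kg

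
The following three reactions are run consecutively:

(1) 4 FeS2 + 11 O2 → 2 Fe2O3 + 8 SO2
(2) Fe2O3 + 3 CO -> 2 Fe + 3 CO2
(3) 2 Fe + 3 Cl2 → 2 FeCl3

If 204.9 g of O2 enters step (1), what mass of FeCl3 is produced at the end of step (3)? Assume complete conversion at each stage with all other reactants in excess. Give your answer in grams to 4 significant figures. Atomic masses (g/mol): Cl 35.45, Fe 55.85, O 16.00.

M(O2) = 2(16.00) = 32.00 g/mol.
M(FeCl3) = 55.85 + 3(35.45) = 162.20 g/mol.
n(O2) = 204.9 / 32.00 = 6.4031 mol.
Reaction (1): O2→Fe2O3 ratio 11:2 ⇒ n(Fe2O3) = 1.1642 mol.
Reaction (2): Fe2O3→Fe ratio 1:2 ⇒ n(Fe) = 2.3284 mol.
Reaction (3): Fe→FeCl3 ratio 2:2 ⇒ n(FeCl3) = 2.3284 mol.
Mass of FeCl3 = 2.3284 × 162.20 = 377.67 g.

377.7 g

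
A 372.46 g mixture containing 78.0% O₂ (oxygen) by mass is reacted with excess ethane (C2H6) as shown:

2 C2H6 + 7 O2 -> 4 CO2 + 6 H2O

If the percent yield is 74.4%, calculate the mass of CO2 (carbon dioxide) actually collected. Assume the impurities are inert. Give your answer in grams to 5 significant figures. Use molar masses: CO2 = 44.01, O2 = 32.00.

Pure O2 available = 372.46 g × 0.780 = 290.519 g.
n(O2) = 290.519 g / 32.00 g/mol = 9.07871 mol.
From the equation the O2:CO2 mole ratio is 7:4, so n(CO2) = 9.07871 × 4/7 = 5.18784 mol.
Mass of CO2 = 5.18784 mol × 44.01 g/mol = 228.317 g.
Actual mass collected = 228.317 g × 0.744 = 169.868 g.

169.87 g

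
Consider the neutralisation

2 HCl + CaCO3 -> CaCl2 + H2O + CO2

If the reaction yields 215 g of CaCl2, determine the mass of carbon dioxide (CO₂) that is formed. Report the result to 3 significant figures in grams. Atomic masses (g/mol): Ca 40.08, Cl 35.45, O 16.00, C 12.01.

85.3 g

M(CaCl2) = 40.08 + 2(35.45) = 110.98 g/mol.
M(CO2) = 12.01 + 2(16.00) = 44.01 g/mol.
n(CaCl2) = 215.0 g / 110.98 g/mol = 1.937 mol.
From the equation the CaCl2:CO2 mole ratio is 1:1, so n(CO2) = 1.937 × 1/1 = 1.937 mol.
Mass of CO2 = 1.937 mol × 44.01 g/mol = 85.26 g.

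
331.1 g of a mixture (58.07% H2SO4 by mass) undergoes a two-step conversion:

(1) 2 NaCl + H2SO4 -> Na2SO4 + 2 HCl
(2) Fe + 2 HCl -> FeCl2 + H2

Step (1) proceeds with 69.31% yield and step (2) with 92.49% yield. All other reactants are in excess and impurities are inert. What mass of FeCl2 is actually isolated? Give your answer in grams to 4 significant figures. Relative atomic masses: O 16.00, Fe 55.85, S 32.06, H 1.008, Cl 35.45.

Pure H2SO4 = 331.1 × 0.5807 = 192.27 g.
M(H2SO4) = 2(1.008) + 32.06 + 4(16.00) = 98.076 g/mol.
M(FeCl2) = 55.85 + 2(35.45) = 126.75 g/mol.
n(H2SO4) = 192.27 / 98.076 = 1.9604 mol.
Step 1 (H2SO4:HCl = 1:2): theoretical n(HCl) = 3.9208 mol; at 69.31% yield, n(HCl) = 2.7175 mol.
Step 2 (HCl:FeCl2 = 2:1): theoretical n(FeCl2) = 1.3588 mol, so theoretical mass = 1.3588 × 126.75 = 172.22 g.
At 92.49% yield, actual mass of FeCl2 = 172.22 × 0.9249 = 159.29 g.

159.3 g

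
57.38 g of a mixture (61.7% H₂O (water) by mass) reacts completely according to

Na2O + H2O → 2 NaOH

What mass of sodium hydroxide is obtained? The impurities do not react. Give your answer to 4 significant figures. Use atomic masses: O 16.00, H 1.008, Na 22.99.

157.2 g

Mass of pure H2O = 57.38 g × 0.617 = 35.403 g.
M(H2O) = 2(1.008) + 16.00 = 18.016 g/mol.
M(NaOH) = 22.99 + 16.00 + 1.008 = 39.998 g/mol.
n(H2O) = 35.403 g / 18.016 g/mol = 1.9651 mol.
From the equation the H2O:NaOH mole ratio is 1:2, so n(NaOH) = 1.9651 × 2/1 = 3.9302 mol.
Mass of NaOH = 3.9302 mol × 39.998 g/mol = 157.20 g.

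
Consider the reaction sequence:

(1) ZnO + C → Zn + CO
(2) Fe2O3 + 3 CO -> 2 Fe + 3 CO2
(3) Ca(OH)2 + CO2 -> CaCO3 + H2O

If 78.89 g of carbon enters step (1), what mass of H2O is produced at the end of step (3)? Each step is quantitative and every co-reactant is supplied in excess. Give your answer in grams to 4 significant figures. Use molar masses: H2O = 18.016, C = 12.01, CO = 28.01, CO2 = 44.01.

118.3 g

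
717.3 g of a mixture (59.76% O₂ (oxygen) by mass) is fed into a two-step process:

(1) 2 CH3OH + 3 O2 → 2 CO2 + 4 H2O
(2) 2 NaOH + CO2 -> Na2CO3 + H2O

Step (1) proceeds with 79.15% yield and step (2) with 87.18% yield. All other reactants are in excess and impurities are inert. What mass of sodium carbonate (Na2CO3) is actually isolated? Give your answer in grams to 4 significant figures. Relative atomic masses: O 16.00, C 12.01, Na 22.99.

Pure O2 = 717.3 × 0.5976 = 428.66 g.
M(O2) = 2(16.00) = 32.00 g/mol.
M(Na2CO3) = 2(22.99) + 12.01 + 3(16.00) = 105.99 g/mol.
n(O2) = 428.66 / 32.00 = 13.396 mol.
Step 1 (O2:CO2 = 3:2): theoretical n(CO2) = 8.9304 mol; at 79.15% yield, n(CO2) = 7.0684 mol.
Step 2 (CO2:Na2CO3 = 1:1): theoretical n(Na2CO3) = 7.0684 mol, so theoretical mass = 7.0684 × 105.99 = 749.18 g.
At 87.18% yield, actual mass of Na2CO3 = 749.18 × 0.8718 = 653.13 g.

653.1 g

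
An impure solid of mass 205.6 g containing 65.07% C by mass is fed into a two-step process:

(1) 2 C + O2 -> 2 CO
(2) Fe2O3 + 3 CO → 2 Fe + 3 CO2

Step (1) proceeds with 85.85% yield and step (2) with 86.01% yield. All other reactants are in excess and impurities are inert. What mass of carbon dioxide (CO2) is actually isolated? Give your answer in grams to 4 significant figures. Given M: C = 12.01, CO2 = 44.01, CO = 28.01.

Pure C = 205.6 × 0.6507 = 133.78 g.
n(C) = 133.78 / 12.01 = 11.139 mol.
Step 1 (C:CO = 2:2): theoretical n(CO) = 11.139 mol; at 85.85% yield, n(CO) = 9.5632 mol.
Step 2 (CO:CO2 = 3:3): theoretical n(CO2) = 9.5632 mol, so theoretical mass = 9.5632 × 44.01 = 420.87 g.
At 86.01% yield, actual mass of CO2 = 420.87 × 0.8601 = 361.99 g.

362.0 g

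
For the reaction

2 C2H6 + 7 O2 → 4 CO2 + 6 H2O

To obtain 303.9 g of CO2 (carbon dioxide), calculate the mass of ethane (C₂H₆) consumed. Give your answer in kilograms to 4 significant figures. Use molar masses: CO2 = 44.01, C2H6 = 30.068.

0.1038 kg

n(CO2) = 303.90 g / 44.01 g/mol = 6.9052 mol.
From the equation the CO2:C2H6 mole ratio is 4:2, so n(C2H6) = 6.9052 × 2/4 = 3.4526 mol.
Mass of C2H6 = 3.4526 mol × 30.068 g/mol = 103.81 g.
Converting to kg: 103.81 g = 0.1038 kg.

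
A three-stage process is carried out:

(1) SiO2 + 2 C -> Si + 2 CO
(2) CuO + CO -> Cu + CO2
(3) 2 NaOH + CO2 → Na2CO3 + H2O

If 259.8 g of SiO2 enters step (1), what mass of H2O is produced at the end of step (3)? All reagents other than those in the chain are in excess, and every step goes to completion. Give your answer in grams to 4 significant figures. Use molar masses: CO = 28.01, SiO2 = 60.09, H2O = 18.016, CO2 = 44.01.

155.8 g

n(SiO2) = 259.8 / 60.09 = 4.3235 mol.
Reaction (1): SiO2→CO ratio 1:2 ⇒ n(CO) = 8.6470 mol.
Reaction (2): CO→CO2 ratio 1:1 ⇒ n(CO2) = 8.6470 mol.
Reaction (3): CO2→H2O ratio 1:1 ⇒ n(H2O) = 8.6470 mol.
Mass of H2O = 8.6470 × 18.016 = 155.78 g.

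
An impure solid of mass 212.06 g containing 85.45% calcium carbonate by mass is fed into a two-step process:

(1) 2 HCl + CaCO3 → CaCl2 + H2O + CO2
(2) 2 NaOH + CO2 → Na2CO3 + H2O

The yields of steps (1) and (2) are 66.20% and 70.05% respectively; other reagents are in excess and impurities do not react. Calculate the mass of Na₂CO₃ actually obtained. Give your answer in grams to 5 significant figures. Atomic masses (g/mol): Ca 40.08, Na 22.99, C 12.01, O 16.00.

88.984 g

Pure CaCO3 = 212.06 × 0.8545 = 181.205 g.
M(CaCO3) = 40.08 + 12.01 + 3(16.00) = 100.09 g/mol.
M(Na2CO3) = 2(22.99) + 12.01 + 3(16.00) = 105.99 g/mol.
n(CaCO3) = 181.205 / 100.09 = 1.81042 mol.
Step 1 (CaCO3:CO2 = 1:1): theoretical n(CO2) = 1.81042 mol; at 66.20% yield, n(CO2) = 1.19850 mol.
Step 2 (CO2:Na2CO3 = 1:1): theoretical n(Na2CO3) = 1.19850 mol, so theoretical mass = 1.19850 × 105.99 = 127.029 g.
At 70.05% yield, actual mass of Na2CO3 = 127.029 × 0.7005 = 88.9838 g.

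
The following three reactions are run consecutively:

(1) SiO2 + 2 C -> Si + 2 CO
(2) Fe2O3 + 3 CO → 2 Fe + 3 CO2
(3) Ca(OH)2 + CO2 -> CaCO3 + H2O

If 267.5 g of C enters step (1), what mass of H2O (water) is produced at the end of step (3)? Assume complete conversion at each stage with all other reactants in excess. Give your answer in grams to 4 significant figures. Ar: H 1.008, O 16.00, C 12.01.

M(C) = 12.01 g/mol.
M(H2O) = 2(1.008) + 16.00 = 18.016 g/mol.
n(C) = 267.5 / 12.01 = 22.273 mol.
Reaction (1): C→CO ratio 2:2 ⇒ n(CO) = 22.273 mol.
Reaction (2): CO→CO2 ratio 3:3 ⇒ n(CO2) = 22.273 mol.
Reaction (3): CO2→H2O ratio 1:1 ⇒ n(H2O) = 22.273 mol.
Mass of H2O = 22.273 × 18.016 = 401.27 g.

401.3 g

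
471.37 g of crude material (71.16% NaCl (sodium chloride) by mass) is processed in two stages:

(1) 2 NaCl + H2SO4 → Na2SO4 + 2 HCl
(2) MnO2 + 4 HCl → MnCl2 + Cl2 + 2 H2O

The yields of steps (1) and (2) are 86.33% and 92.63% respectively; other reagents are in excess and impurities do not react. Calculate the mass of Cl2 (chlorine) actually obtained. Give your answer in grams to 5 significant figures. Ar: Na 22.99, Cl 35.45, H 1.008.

Pure NaCl = 471.37 × 0.7116 = 335.427 g.
M(NaCl) = 22.99 + 35.45 = 58.44 g/mol.
M(Cl2) = 2(35.45) = 70.90 g/mol.
n(NaCl) = 335.427 / 58.44 = 5.73968 mol.
Step 1 (NaCl:HCl = 2:2): theoretical n(HCl) = 5.73968 mol; at 86.33% yield, n(HCl) = 4.95507 mol.
Step 2 (HCl:Cl2 = 4:1): theoretical n(Cl2) = 1.23877 mol, so theoretical mass = 1.23877 × 70.90 = 87.8285 g.
At 92.63% yield, actual mass of Cl2 = 87.8285 × 0.9263 = 81.3556 g.

81.356 g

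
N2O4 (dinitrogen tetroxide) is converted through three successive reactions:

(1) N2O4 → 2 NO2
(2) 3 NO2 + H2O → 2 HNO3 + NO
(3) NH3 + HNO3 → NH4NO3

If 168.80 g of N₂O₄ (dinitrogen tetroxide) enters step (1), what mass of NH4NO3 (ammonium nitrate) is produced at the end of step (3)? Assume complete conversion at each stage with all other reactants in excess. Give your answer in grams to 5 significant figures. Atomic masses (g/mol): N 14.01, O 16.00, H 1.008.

195.79 g

M(N2O4) = 2(14.01) + 4(16.00) = 92.02 g/mol.
M(NH4NO3) = 2(14.01) + 4(1.008) + 3(16.00) = 80.052 g/mol.
n(N2O4) = 168.80 / 92.02 = 1.83438 mol.
Reaction (1): N2O4→NO2 ratio 1:2 ⇒ n(NO2) = 3.66877 mol.
Reaction (2): NO2→HNO3 ratio 3:2 ⇒ n(HNO3) = 2.44585 mol.
Reaction (3): HNO3→NH4NO3 ratio 1:1 ⇒ n(NH4NO3) = 2.44585 mol.
Mass of NH4NO3 = 2.44585 × 80.052 = 195.795 g.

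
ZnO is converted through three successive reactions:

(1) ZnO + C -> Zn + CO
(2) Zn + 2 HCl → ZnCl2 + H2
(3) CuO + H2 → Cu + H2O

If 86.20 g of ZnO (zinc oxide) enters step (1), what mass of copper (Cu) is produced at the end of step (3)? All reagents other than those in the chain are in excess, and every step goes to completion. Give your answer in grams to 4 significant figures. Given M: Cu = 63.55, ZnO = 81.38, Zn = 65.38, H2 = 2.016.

67.31 g

n(ZnO) = 86.20 / 81.38 = 1.0592 mol.
Reaction (1): ZnO→Zn ratio 1:1 ⇒ n(Zn) = 1.0592 mol.
Reaction (2): Zn→H2 ratio 1:1 ⇒ n(H2) = 1.0592 mol.
Reaction (3): H2→Cu ratio 1:1 ⇒ n(Cu) = 1.0592 mol.
Mass of Cu = 1.0592 × 63.55 = 67.314 g.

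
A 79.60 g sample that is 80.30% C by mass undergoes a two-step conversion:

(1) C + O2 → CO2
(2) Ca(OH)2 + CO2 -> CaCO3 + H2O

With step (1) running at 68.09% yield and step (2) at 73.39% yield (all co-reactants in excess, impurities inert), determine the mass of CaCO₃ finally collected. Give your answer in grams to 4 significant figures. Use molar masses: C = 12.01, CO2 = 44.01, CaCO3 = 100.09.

266.2 g

Pure C = 79.60 × 0.8030 = 63.919 g.
n(C) = 63.919 / 12.01 = 5.3221 mol.
Step 1 (C:CO2 = 1:1): theoretical n(CO2) = 5.3221 mol; at 68.09% yield, n(CO2) = 3.6238 mol.
Step 2 (CO2:CaCO3 = 1:1): theoretical n(CaCO3) = 3.6238 mol, so theoretical mass = 3.6238 × 100.09 = 362.71 g.
At 73.39% yield, actual mass of CaCO3 = 362.71 × 0.7339 = 266.19 g.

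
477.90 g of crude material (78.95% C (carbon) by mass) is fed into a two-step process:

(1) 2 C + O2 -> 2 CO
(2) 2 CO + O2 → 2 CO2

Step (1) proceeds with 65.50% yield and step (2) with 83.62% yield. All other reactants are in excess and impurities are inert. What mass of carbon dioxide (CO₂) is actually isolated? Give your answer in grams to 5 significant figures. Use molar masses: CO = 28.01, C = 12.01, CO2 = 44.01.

Pure C = 477.90 × 0.7895 = 377.302 g.
n(C) = 377.302 / 12.01 = 31.4157 mol.
Step 1 (C:CO = 2:2): theoretical n(CO) = 31.4157 mol; at 65.50% yield, n(CO) = 20.5773 mol.
Step 2 (CO:CO2 = 2:2): theoretical n(CO2) = 20.5773 mol, so theoretical mass = 20.5773 × 44.01 = 905.605 g.
At 83.62% yield, actual mass of CO2 = 905.605 × 0.8362 = 757.267 g.

757.27 g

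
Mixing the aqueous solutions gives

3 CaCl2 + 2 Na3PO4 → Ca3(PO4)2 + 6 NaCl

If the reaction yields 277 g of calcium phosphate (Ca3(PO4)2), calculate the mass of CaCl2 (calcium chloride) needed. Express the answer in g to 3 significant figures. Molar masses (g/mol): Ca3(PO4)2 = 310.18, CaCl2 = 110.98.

297 g

n(Ca3(PO4)2) = 277.0 g / 310.18 g/mol = 0.8930 mol.
From the equation the Ca3(PO4)2:CaCl2 mole ratio is 1:3, so n(CaCl2) = 0.8930 × 3/1 = 2.679 mol.
Mass of CaCl2 = 2.679 mol × 110.98 g/mol = 297.3 g.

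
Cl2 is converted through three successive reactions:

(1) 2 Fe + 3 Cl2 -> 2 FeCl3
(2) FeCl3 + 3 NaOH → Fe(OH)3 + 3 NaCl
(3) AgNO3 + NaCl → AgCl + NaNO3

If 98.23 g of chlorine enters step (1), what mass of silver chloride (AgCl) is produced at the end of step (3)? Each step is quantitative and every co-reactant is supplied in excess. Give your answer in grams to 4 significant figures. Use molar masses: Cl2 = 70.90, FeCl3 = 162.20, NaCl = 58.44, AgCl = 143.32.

n(Cl2) = 98.23 / 70.90 = 1.3855 mol.
Reaction (1): Cl2→FeCl3 ratio 3:2 ⇒ n(FeCl3) = 0.92365 mol.
Reaction (2): FeCl3→NaCl ratio 1:3 ⇒ n(NaCl) = 2.7709 mol.
Reaction (3): NaCl→AgCl ratio 1:1 ⇒ n(AgCl) = 2.7709 mol.
Mass of AgCl = 2.7709 × 143.32 = 397.13 g.

397.1 g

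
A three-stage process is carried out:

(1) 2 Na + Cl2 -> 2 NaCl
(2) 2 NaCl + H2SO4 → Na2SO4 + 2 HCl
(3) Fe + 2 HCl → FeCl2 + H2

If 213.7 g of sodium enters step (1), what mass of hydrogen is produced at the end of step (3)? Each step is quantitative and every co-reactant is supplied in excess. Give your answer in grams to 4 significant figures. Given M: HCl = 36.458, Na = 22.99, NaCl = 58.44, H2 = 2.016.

n(Na) = 213.7 / 22.99 = 9.2953 mol.
Reaction (1): Na→NaCl ratio 2:2 ⇒ n(NaCl) = 9.2953 mol.
Reaction (2): NaCl→HCl ratio 2:2 ⇒ n(HCl) = 9.2953 mol.
Reaction (3): HCl→H2 ratio 2:1 ⇒ n(H2) = 4.6477 mol.
Mass of H2 = 4.6477 × 2.016 = 9.3697 g.

9.370 g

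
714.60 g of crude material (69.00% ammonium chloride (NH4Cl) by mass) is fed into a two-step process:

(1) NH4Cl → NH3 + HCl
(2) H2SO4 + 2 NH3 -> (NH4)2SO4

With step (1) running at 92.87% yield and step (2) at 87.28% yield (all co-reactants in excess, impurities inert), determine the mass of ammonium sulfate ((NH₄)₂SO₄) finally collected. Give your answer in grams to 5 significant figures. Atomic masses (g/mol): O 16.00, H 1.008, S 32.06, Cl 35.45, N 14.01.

493.66 g

Pure NH4Cl = 714.60 × 0.6900 = 493.074 g.
M(NH4Cl) = 14.01 + 4(1.008) + 35.45 = 53.492 g/mol.
M((NH4)2SO4) = 2(14.01) + 8(1.008) + 32.06 + 4(16.00) = 132.144 g/mol.
n(NH4Cl) = 493.074 / 53.492 = 9.21771 mol.
Step 1 (NH4Cl:NH3 = 1:1): theoretical n(NH3) = 9.21771 mol; at 92.87% yield, n(NH3) = 8.56049 mol.
Step 2 (NH3:(NH4)2SO4 = 2:1): theoretical n((NH4)2SO4) = 4.28025 mol, so theoretical mass = 4.28025 × 132.144 = 565.609 g.
At 87.28% yield, actual mass of (NH4)2SO4 = 565.609 × 0.8728 = 493.663 g.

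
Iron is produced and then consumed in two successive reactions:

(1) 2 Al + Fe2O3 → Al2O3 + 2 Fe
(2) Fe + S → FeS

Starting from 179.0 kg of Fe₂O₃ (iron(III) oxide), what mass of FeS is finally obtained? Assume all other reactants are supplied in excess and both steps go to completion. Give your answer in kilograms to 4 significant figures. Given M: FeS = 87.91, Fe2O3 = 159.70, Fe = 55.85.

179.0 kg = 179000 g.
n(Fe2O3) = 179000 / 159.70 = 1120.9 mol.
Step 1 gives a 1:2 ratio of Fe2O3 to Fe, so n(Fe) = 2241.7 mol.
In step 2 the Fe:FeS ratio is 1:1, so n(FeS) = 2241.7 mol.
Mass of FeS = 2241.7 × 87.91 = 197070 g = 197.1 kg.

197.1 kg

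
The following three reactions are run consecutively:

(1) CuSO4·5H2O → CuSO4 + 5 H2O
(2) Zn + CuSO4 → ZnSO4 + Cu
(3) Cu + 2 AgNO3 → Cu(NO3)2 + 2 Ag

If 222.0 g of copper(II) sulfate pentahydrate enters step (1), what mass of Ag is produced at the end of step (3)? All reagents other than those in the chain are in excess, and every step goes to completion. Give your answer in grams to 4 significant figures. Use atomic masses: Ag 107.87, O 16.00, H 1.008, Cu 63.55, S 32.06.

191.8 g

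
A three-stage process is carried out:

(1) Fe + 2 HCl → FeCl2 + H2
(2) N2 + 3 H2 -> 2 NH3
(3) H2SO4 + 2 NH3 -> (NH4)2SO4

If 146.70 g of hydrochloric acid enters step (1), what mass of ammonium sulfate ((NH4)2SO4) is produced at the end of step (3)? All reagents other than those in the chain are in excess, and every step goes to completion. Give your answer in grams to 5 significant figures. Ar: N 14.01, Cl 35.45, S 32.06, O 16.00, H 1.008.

M(HCl) = 1.008 + 35.45 = 36.458 g/mol.
M((NH4)2SO4) = 2(14.01) + 8(1.008) + 32.06 + 4(16.00) = 132.144 g/mol.
n(HCl) = 146.70 / 36.458 = 4.02381 mol.
Reaction (1): HCl→H2 ratio 2:1 ⇒ n(H2) = 2.01190 mol.
Reaction (2): H2→NH3 ratio 3:2 ⇒ n(NH3) = 1.34127 mol.
Reaction (3): NH3→(NH4)2SO4 ratio 2:1 ⇒ n((NH4)2SO4) = 0.670635 mol.
Mass of (NH4)2SO4 = 0.670635 × 132.144 = 88.6204 g.

88.620 g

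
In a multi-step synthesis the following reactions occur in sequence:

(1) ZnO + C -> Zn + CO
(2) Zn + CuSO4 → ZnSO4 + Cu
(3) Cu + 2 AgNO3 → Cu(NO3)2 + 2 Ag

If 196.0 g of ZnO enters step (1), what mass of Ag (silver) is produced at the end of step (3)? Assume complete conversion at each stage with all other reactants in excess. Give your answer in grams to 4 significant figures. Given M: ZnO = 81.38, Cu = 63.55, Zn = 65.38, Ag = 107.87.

519.6 g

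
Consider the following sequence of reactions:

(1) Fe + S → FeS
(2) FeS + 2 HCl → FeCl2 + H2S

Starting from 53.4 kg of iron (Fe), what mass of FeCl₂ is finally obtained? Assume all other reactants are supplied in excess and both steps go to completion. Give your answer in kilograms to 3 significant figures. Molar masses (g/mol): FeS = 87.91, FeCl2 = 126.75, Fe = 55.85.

53.4 kg = 53400 g.
n(Fe) = 53400 / 55.85 = 956.1 mol.
Step 1 gives a 1:1 ratio of Fe to FeS, so n(FeS) = 956.1 mol.
In step 2 the FeS:FeCl2 ratio is 1:1, so n(FeCl2) = 956.1 mol.
Mass of FeCl2 = 956.1 × 126.75 = 121200 g = 121 kg.

121 kg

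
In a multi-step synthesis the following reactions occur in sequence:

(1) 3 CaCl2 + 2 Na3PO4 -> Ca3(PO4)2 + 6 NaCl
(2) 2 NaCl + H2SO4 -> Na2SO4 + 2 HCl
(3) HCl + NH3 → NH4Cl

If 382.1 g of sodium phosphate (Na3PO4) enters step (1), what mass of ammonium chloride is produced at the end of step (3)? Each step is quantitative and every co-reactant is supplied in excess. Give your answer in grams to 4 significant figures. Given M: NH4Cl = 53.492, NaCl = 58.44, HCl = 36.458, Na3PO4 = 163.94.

374.0 g

n(Na3PO4) = 382.1 / 163.94 = 2.3307 mol.
Reaction (1): Na3PO4→NaCl ratio 2:6 ⇒ n(NaCl) = 6.9922 mol.
Reaction (2): NaCl→HCl ratio 2:2 ⇒ n(HCl) = 6.9922 mol.
Reaction (3): HCl→NH4Cl ratio 1:1 ⇒ n(NH4Cl) = 6.9922 mol.
Mass of NH4Cl = 6.9922 × 53.492 = 374.03 g.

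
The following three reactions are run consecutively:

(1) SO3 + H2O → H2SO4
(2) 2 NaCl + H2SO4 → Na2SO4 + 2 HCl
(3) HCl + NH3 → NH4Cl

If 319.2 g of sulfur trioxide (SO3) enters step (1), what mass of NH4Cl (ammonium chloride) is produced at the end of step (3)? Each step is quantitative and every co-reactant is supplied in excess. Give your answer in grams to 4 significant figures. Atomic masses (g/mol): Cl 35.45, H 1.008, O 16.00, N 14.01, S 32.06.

M(SO3) = 32.06 + 3(16.00) = 80.06 g/mol.
M(NH4Cl) = 14.01 + 4(1.008) + 35.45 = 53.492 g/mol.
n(SO3) = 319.2 / 80.06 = 3.9870 mol.
Reaction (1): SO3→H2SO4 ratio 1:1 ⇒ n(H2SO4) = 3.9870 mol.
Reaction (2): H2SO4→HCl ratio 1:2 ⇒ n(HCl) = 7.9740 mol.
Reaction (3): HCl→NH4Cl ratio 1:1 ⇒ n(NH4Cl) = 7.9740 mol.
Mass of NH4Cl = 7.9740 × 53.492 = 426.55 g.

426.5 g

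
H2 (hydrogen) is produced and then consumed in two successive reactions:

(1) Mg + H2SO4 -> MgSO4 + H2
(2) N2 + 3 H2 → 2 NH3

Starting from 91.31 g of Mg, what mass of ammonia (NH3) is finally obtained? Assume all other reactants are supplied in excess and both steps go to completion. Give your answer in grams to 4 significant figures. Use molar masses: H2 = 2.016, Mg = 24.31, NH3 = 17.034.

n(Mg) = 91.310 / 24.31 = 3.7561 mol.
Step 1 gives a 1:1 ratio of Mg to H2, so n(H2) = 3.7561 mol.
In step 2 the H2:NH3 ratio is 3:2, so n(NH3) = 2.5040 mol.
Mass of NH3 = 2.5040 × 17.034 = 42.654 g.

42.65 g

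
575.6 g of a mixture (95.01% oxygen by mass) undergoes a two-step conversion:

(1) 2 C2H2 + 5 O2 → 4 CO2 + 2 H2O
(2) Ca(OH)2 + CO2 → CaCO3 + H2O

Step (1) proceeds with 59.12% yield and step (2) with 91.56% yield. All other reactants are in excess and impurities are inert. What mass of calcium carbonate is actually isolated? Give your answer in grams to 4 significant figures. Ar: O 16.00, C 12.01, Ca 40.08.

740.7 g

Pure O2 = 575.6 × 0.9501 = 546.88 g.
M(O2) = 2(16.00) = 32.00 g/mol.
M(CaCO3) = 40.08 + 12.01 + 3(16.00) = 100.09 g/mol.
n(O2) = 546.88 / 32.00 = 17.090 mol.
Step 1 (O2:CO2 = 5:4): theoretical n(CO2) = 13.672 mol; at 59.12% yield, n(CO2) = 8.0829 mol.
Step 2 (CO2:CaCO3 = 1:1): theoretical n(CaCO3) = 8.0829 mol, so theoretical mass = 8.0829 × 100.09 = 809.01 g.
At 91.56% yield, actual mass of CaCO3 = 809.01 × 0.9156 = 740.73 g.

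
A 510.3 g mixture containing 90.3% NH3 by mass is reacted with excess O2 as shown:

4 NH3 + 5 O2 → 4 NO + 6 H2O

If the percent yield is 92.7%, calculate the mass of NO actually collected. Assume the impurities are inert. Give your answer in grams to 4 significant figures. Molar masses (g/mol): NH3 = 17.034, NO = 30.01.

752.6 g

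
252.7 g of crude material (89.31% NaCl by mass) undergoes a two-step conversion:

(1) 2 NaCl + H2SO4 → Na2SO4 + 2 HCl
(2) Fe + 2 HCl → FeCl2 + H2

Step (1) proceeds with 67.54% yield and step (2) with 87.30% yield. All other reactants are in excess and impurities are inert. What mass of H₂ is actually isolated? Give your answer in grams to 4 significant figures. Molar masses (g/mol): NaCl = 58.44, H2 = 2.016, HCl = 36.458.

Pure NaCl = 252.7 × 0.8931 = 225.69 g.
n(NaCl) = 225.69 / 58.44 = 3.8618 mol.
Step 1 (NaCl:HCl = 2:2): theoretical n(HCl) = 3.8618 mol; at 67.54% yield, n(HCl) = 2.6083 mol.
Step 2 (HCl:H2 = 2:1): theoretical n(H2) = 1.3041 mol, so theoretical mass = 1.3041 × 2.016 = 2.6292 g.
At 87.30% yield, actual mass of H2 = 2.6292 × 0.8730 = 2.2953 g.

2.295 g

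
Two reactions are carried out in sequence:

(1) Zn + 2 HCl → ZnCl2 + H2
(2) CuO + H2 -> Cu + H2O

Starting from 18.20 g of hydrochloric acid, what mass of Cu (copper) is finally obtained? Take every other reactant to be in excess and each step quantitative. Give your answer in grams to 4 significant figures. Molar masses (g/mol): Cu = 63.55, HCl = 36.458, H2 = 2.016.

n(HCl) = 18.200 / 36.458 = 0.49920 mol.
Step 1 gives a 2:1 ratio of HCl to H2, so n(H2) = 0.24960 mol.
In step 2 the H2:Cu ratio is 1:1, so n(Cu) = 0.24960 mol.
Mass of Cu = 0.24960 × 63.55 = 15.862 g.

15.86 g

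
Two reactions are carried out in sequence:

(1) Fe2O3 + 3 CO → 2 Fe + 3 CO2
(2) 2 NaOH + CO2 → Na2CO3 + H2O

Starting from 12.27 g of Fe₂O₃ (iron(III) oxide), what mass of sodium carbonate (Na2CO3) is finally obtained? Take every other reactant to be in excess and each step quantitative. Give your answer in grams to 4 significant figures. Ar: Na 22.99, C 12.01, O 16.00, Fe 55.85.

24.43 g

M(Fe2O3) = 2(55.85) + 3(16.00) = 159.70 g/mol.
M(Na2CO3) = 2(22.99) + 12.01 + 3(16.00) = 105.99 g/mol.
n(Fe2O3) = 12.270 / 159.70 = 0.076832 mol.
Step 1 gives a 1:3 ratio of Fe2O3 to CO2, so n(CO2) = 0.23049 mol.
In step 2 the CO2:Na2CO3 ratio is 1:1, so n(Na2CO3) = 0.23049 mol.
Mass of Na2CO3 = 0.23049 × 105.99 = 24.430 g.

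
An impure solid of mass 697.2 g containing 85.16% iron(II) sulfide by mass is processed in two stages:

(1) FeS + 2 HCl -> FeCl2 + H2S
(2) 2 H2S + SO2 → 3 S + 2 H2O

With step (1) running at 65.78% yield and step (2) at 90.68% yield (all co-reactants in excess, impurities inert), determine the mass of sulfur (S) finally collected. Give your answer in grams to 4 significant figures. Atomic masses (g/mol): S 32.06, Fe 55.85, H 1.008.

193.7 g

Pure FeS = 697.2 × 0.8516 = 593.74 g.
M(FeS) = 55.85 + 32.06 = 87.91 g/mol.
M(S) = 32.06 g/mol.
n(FeS) = 593.74 / 87.91 = 6.7539 mol.
Step 1 (FeS:H2S = 1:1): theoretical n(H2S) = 6.7539 mol; at 65.78% yield, n(H2S) = 4.4427 mol.
Step 2 (H2S:S = 2:3): theoretical n(S) = 6.6641 mol, so theoretical mass = 6.6641 × 32.06 = 213.65 g.
At 90.68% yield, actual mass of S = 213.65 × 0.9068 = 193.74 g.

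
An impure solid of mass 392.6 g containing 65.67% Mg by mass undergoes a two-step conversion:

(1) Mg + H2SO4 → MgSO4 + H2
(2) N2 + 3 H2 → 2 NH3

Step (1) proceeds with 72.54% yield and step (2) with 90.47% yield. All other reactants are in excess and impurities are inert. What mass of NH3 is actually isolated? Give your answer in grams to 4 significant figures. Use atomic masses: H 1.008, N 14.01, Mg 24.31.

Pure Mg = 392.6 × 0.6567 = 257.82 g.
M(Mg) = 24.31 g/mol.
M(NH3) = 14.01 + 3(1.008) = 17.034 g/mol.
n(Mg) = 257.82 / 24.31 = 10.606 mol.
Step 1 (Mg:H2 = 1:1): theoretical n(H2) = 10.606 mol; at 72.54% yield, n(H2) = 7.6933 mol.
Step 2 (H2:NH3 = 3:2): theoretical n(NH3) = 5.1288 mol, so theoretical mass = 5.1288 × 17.034 = 87.365 g.
At 90.47% yield, actual mass of NH3 = 87.365 × 0.9047 = 79.039 g.

79.04 g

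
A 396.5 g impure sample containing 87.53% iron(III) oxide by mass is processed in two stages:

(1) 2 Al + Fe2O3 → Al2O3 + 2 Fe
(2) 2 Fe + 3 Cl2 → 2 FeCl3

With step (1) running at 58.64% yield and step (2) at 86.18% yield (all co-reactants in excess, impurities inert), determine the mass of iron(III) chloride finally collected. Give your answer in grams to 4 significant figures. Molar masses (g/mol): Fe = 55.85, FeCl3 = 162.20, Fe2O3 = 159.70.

Pure Fe2O3 = 396.5 × 0.8753 = 347.06 g.
n(Fe2O3) = 347.06 / 159.70 = 2.1732 mol.
Step 1 (Fe2O3:Fe = 1:2): theoretical n(Fe) = 4.3464 mol; at 58.64% yield, n(Fe) = 2.5487 mol.
Step 2 (Fe:FeCl3 = 2:2): theoretical n(FeCl3) = 2.5487 mol, so theoretical mass = 2.5487 × 162.20 = 413.40 g.
At 86.18% yield, actual mass of FeCl3 = 413.40 × 0.8618 = 356.27 g.

356.3 g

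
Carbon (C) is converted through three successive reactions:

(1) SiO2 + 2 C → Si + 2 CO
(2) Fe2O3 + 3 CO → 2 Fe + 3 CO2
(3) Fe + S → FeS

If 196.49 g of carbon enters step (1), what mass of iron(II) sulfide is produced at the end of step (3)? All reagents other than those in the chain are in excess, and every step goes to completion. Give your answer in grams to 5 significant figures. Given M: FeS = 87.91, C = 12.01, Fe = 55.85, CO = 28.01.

n(C) = 196.49 / 12.01 = 16.3605 mol.
Reaction (1): C→CO ratio 2:2 ⇒ n(CO) = 16.3605 mol.
Reaction (2): CO→Fe ratio 3:2 ⇒ n(Fe) = 10.9070 mol.
Reaction (3): Fe→FeS ratio 1:1 ⇒ n(FeS) = 10.9070 mol.
Mass of FeS = 10.9070 × 87.91 = 958.836 g.

958.84 g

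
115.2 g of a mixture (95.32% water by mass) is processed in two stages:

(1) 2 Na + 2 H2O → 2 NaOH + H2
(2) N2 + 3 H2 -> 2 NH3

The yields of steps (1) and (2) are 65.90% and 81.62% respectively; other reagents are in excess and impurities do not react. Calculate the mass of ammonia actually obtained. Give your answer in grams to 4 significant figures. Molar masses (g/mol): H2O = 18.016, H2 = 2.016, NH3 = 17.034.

18.61 g

Pure H2O = 115.2 × 0.9532 = 109.81 g.
n(H2O) = 109.81 / 18.016 = 6.0951 mol.
Step 1 (H2O:H2 = 2:1): theoretical n(H2) = 3.0475 mol; at 65.90% yield, n(H2) = 2.0083 mol.
Step 2 (H2:NH3 = 3:2): theoretical n(NH3) = 1.3389 mol, so theoretical mass = 1.3389 × 17.034 = 22.807 g.
At 81.62% yield, actual mass of NH3 = 22.807 × 0.8162 = 18.615 g.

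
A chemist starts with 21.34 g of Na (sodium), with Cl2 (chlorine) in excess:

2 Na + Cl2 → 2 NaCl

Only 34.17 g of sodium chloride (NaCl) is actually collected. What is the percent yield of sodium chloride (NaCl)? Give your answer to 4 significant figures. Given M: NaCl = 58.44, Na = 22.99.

62.99 %

n(Na) = 21.340 g / 22.99 g/mol = 0.92823 mol.
From the equation the Na:NaCl mole ratio is 2:2, so n(NaCl) = 0.92823 × 2/2 = 0.92823 mol.
Mass of NaCl = 0.92823 mol × 58.44 g/mol = 54.246 g.
This is the theoretical yield. Percent yield = 34.17 g / 54.246 g × 100% = 62.991%.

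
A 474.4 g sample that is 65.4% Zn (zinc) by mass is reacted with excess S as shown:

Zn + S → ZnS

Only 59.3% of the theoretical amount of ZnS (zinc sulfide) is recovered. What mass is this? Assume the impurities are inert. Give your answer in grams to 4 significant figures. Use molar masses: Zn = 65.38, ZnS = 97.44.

274.2 g

Pure Zn available = 474.4 g × 0.654 = 310.26 g.
n(Zn) = 310.26 g / 65.38 g/mol = 4.7455 mol.
From the equation the Zn:ZnS mole ratio is 1:1, so n(ZnS) = 4.7455 × 1/1 = 4.7455 mol.
Mass of ZnS = 4.7455 mol × 97.44 g/mol = 462.40 g.
Actual mass collected = 462.40 g × 0.593 = 274.20 g.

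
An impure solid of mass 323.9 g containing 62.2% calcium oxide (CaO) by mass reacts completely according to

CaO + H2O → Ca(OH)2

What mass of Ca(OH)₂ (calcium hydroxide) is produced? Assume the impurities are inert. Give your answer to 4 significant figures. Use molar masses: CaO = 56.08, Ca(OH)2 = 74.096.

Mass of pure CaO = 323.9 g × 0.622 = 201.47 g.
n(CaO) = 201.47 g / 56.08 g/mol = 3.5925 mol.
From the equation the CaO:Ca(OH)2 mole ratio is 1:1, so n(Ca(OH)2) = 3.5925 × 1/1 = 3.5925 mol.
Mass of Ca(OH)2 = 3.5925 mol × 74.096 g/mol = 266.19 g.

266.2 g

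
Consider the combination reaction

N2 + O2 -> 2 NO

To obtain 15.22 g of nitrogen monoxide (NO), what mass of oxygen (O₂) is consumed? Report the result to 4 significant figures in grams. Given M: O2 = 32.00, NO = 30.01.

n(NO) = 15.220 g / 30.01 g/mol = 0.50716 mol.
From the equation the NO:O2 mole ratio is 2:1, so n(O2) = 0.50716 × 1/2 = 0.25358 mol.
Mass of O2 = 0.25358 mol × 32.00 g/mol = 8.1146 g.

8.115 g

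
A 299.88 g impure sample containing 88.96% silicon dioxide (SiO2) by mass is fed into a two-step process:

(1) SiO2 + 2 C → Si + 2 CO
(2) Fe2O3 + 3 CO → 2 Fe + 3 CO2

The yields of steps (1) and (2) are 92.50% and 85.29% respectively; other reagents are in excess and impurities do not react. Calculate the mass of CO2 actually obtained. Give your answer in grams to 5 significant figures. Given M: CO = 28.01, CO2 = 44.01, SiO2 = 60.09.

Pure SiO2 = 299.88 × 0.8896 = 266.773 g.
n(SiO2) = 266.773 / 60.09 = 4.43956 mol.
Step 1 (SiO2:CO = 1:2): theoretical n(CO) = 8.87912 mol; at 92.50% yield, n(CO) = 8.21319 mol.
Step 2 (CO:CO2 = 3:3): theoretical n(CO2) = 8.21319 mol, so theoretical mass = 8.21319 × 44.01 = 361.462 g.
At 85.29% yield, actual mass of CO2 = 361.462 × 0.8529 = 308.291 g.

308.29 g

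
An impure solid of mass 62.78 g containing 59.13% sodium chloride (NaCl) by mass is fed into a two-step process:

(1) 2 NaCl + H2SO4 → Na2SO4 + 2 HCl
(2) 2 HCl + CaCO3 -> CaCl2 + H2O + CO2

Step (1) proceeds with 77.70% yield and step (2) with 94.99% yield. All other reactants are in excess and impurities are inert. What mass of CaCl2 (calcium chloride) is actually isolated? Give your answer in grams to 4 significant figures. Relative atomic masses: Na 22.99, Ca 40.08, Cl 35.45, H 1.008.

Pure NaCl = 62.78 × 0.5913 = 37.122 g.
M(NaCl) = 22.99 + 35.45 = 58.44 g/mol.
M(CaCl2) = 40.08 + 2(35.45) = 110.98 g/mol.
n(NaCl) = 37.122 / 58.44 = 0.63521 mol.
Step 1 (NaCl:HCl = 2:2): theoretical n(HCl) = 0.63521 mol; at 77.70% yield, n(HCl) = 0.49356 mol.
Step 2 (HCl:CaCl2 = 2:1): theoretical n(CaCl2) = 0.24678 mol, so theoretical mass = 0.24678 × 110.98 = 27.388 g.
At 94.99% yield, actual mass of CaCl2 = 27.388 × 0.9499 = 26.016 g.

26.02 g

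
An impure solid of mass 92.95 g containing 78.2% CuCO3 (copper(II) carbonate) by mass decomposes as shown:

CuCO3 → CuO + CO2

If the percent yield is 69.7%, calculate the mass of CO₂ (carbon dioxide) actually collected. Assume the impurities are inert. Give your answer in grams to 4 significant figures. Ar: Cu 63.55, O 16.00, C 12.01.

Pure CuCO3 available = 92.95 g × 0.782 = 72.687 g.
M(CuCO3) = 63.55 + 12.01 + 3(16.00) = 123.56 g/mol.
M(CO2) = 12.01 + 2(16.00) = 44.01 g/mol.
n(CuCO3) = 72.687 g / 123.56 g/mol = 0.58827 mol.
From the equation the CuCO3:CO2 mole ratio is 1:1, so n(CO2) = 0.58827 × 1/1 = 0.58827 mol.
Mass of CO2 = 0.58827 mol × 44.01 g/mol = 25.890 g.
Actual mass collected = 25.890 g × 0.697 = 18.045 g.

18.05 g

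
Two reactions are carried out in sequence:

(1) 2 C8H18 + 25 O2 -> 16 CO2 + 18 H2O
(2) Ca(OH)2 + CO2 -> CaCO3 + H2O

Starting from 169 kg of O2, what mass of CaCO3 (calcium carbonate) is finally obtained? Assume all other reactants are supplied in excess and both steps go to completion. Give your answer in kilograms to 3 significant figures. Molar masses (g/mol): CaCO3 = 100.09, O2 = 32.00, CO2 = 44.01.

338 kg

169 kg = 169000 g.
n(O2) = 169000 / 32.00 = 5281 mol.
Step 1 gives a 25:16 ratio of O2 to CO2, so n(CO2) = 3380 mol.
In step 2 the CO2:CaCO3 ratio is 1:1, so n(CaCO3) = 3380 mol.
Mass of CaCO3 = 3380 × 100.09 = 338300 g = 338 kg.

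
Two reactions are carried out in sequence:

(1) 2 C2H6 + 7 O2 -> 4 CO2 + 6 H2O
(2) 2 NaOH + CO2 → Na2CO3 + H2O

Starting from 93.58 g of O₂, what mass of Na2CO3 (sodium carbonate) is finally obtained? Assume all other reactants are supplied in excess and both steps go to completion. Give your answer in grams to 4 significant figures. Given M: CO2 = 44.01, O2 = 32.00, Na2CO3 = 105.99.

177.1 g

n(O2) = 93.580 / 32.00 = 2.9244 mol.
Step 1 gives a 7:4 ratio of O2 to CO2, so n(CO2) = 1.6711 mol.
In step 2 the CO2:Na2CO3 ratio is 1:1, so n(Na2CO3) = 1.6711 mol.
Mass of Na2CO3 = 1.6711 × 105.99 = 177.12 g.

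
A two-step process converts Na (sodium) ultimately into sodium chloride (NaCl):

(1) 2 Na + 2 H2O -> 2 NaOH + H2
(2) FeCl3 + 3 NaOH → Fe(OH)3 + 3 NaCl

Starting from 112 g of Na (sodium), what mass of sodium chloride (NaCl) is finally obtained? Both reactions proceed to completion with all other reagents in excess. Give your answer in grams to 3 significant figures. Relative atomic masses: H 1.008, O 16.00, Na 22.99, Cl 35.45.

285 g

M(Na) = 22.99 g/mol.
M(NaCl) = 22.99 + 35.45 = 58.44 g/mol.
n(Na) = 112.0 / 22.99 = 4.872 mol.
Step 1 gives a 2:2 ratio of Na to NaOH, so n(NaOH) = 4.872 mol.
In step 2 the NaOH:NaCl ratio is 3:3, so n(NaCl) = 4.872 mol.
Mass of NaCl = 4.872 × 58.44 = 284.7 g.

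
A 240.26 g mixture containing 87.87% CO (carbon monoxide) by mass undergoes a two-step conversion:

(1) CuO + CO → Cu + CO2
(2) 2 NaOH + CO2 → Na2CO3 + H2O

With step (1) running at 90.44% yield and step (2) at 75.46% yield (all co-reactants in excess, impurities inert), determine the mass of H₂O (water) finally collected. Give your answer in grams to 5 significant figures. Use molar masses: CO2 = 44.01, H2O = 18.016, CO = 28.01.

Pure CO = 240.26 × 0.8787 = 211.116 g.
n(CO) = 211.116 / 28.01 = 7.53718 mol.
Step 1 (CO:CO2 = 1:1): theoretical n(CO2) = 7.53718 mol; at 90.44% yield, n(CO2) = 6.81663 mol.
Step 2 (CO2:H2O = 1:1): theoretical n(H2O) = 6.81663 mol, so theoretical mass = 6.81663 × 18.016 = 122.808 g.
At 75.46% yield, actual mass of H2O = 122.808 × 0.7546 = 92.6712 g.

92.671 g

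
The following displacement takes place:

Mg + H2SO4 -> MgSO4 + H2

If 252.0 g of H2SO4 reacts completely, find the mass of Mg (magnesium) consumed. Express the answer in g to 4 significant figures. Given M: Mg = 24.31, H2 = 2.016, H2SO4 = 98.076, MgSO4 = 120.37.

62.46 g

n(H2SO4) = 252.00 g / 98.076 g/mol = 2.5694 mol.
From the equation the H2SO4:Mg mole ratio is 1:1, so n(Mg) = 2.5694 × 1/1 = 2.5694 mol.
Mass of Mg = 2.5694 mol × 24.31 g/mol = 62.463 g.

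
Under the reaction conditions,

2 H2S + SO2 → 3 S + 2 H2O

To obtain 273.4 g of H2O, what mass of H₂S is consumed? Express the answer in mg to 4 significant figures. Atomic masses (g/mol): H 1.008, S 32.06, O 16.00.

517100 mg

M(H2O) = 2(1.008) + 16.00 = 18.016 g/mol.
M(H2S) = 2(1.008) + 32.06 = 34.076 g/mol.
n(H2O) = 273.40 g / 18.016 g/mol = 15.175 mol.
From the equation the H2O:H2S mole ratio is 2:2, so n(H2S) = 15.175 × 2/2 = 15.175 mol.
Mass of H2S = 15.175 mol × 34.076 g/mol = 517.12 g.
Converting to mg: 517.12 g = 517100 mg.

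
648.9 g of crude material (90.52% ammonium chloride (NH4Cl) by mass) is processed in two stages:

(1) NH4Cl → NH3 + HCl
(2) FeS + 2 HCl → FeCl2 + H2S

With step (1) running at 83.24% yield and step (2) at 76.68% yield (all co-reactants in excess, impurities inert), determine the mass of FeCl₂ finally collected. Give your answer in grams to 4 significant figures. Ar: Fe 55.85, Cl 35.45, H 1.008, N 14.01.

444.2 g

Pure NH4Cl = 648.9 × 0.9052 = 587.38 g.
M(NH4Cl) = 14.01 + 4(1.008) + 35.45 = 53.492 g/mol.
M(FeCl2) = 55.85 + 2(35.45) = 126.75 g/mol.
n(NH4Cl) = 587.38 / 53.492 = 10.981 mol.
Step 1 (NH4Cl:HCl = 1:1): theoretical n(HCl) = 10.981 mol; at 83.24% yield, n(HCl) = 9.1404 mol.
Step 2 (HCl:FeCl2 = 2:1): theoretical n(FeCl2) = 4.5702 mol, so theoretical mass = 4.5702 × 126.75 = 579.27 g.
At 76.68% yield, actual mass of FeCl2 = 579.27 × 0.7668 = 444.19 g.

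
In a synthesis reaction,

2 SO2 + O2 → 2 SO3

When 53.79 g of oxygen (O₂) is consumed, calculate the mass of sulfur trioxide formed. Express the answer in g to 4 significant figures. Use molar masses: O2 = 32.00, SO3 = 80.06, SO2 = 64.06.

n(O2) = 53.790 g / 32.00 g/mol = 1.6809 mol.
From the equation the O2:SO3 mole ratio is 1:2, so n(SO3) = 1.6809 × 2/1 = 3.3619 mol.
Mass of SO3 = 3.3619 mol × 80.06 g/mol = 269.15 g.

269.2 g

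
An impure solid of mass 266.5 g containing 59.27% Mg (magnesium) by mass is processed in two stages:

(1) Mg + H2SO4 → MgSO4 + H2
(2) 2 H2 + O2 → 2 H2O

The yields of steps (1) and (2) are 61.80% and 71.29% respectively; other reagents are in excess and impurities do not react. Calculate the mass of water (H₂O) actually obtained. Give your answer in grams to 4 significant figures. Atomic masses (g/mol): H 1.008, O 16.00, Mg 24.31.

Pure Mg = 266.5 × 0.5927 = 157.95 g.
M(Mg) = 24.31 g/mol.
M(H2O) = 2(1.008) + 16.00 = 18.016 g/mol.
n(Mg) = 157.95 / 24.31 = 6.4975 mol.
Step 1 (Mg:H2 = 1:1): theoretical n(H2) = 6.4975 mol; at 61.80% yield, n(H2) = 4.0155 mol.
Step 2 (H2:H2O = 2:2): theoretical n(H2O) = 4.0155 mol, so theoretical mass = 4.0155 × 18.016 = 72.343 g.
At 71.29% yield, actual mass of H2O = 72.343 × 0.7129 = 51.573 g.

51.57 g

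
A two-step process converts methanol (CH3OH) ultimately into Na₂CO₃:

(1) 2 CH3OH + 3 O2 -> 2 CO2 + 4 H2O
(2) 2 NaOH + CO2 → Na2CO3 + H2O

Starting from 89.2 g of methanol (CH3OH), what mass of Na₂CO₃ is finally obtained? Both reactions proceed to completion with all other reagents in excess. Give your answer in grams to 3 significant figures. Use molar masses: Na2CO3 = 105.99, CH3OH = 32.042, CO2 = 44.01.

295 g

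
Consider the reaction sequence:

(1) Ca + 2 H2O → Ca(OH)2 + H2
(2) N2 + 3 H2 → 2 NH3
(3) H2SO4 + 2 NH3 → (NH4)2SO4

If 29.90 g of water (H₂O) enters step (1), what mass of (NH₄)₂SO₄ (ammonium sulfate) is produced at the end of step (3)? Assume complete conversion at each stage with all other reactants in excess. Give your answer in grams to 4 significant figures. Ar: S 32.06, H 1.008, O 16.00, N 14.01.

36.55 g

M(H2O) = 2(1.008) + 16.00 = 18.016 g/mol.
M((NH4)2SO4) = 2(14.01) + 8(1.008) + 32.06 + 4(16.00) = 132.144 g/mol.
n(H2O) = 29.90 / 18.016 = 1.6596 mol.
Reaction (1): H2O→H2 ratio 2:1 ⇒ n(H2) = 0.82982 mol.
Reaction (2): H2→NH3 ratio 3:2 ⇒ n(NH3) = 0.55321 mol.
Reaction (3): NH3→(NH4)2SO4 ratio 2:1 ⇒ n((NH4)2SO4) = 0.27661 mol.
Mass of (NH4)2SO4 = 0.27661 × 132.144 = 36.552 g.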